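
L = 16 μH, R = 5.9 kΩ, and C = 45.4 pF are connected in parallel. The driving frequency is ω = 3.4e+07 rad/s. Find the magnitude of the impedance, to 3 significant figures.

X_L = ωL = 544 Ω
X_C = 1/(ωC) = 648 Ω
Parallel: admittances add. Y = 1/R + 1/(jωL) + jωC
Y = (0.000169 − j0.000295) S
|Y| = 0.000340 S → |Z| = 1/|Y| = 2940 Ω, ∠Z = −∠Y = 60.1°

2940 Ω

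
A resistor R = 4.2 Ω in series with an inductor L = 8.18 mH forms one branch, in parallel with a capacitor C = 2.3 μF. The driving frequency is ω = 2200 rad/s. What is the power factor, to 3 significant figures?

0.250

X_L = ωL = 18.0 Ω
X_C = 1/(ωC) = 198 Ω
Branch 1 (R+jX_L): Z₁ = 4.20 + j18.0 Ω, |Z₁| = 18.5 Ω
Branch 2 (−jX_C): Z₂ = −j198 Ω
Parallel: Z = Z₁Z₂/(Z₁+Z₂), |Z| = 20.3 Ω, ∠Z = 75.5°
cos φ = cos(75.5°) = 0.250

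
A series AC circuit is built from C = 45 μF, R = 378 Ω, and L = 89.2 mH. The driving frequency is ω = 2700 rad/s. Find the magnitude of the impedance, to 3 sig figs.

444 Ω

X_L = ωL = 241 Ω
X_C = 1/(ωC) = 8.23 Ω
Net reactance X = X_L − X_C = 233 Ω
Z = 378 + j233 Ω
|Z| = √(378² + 233²) = 444 Ω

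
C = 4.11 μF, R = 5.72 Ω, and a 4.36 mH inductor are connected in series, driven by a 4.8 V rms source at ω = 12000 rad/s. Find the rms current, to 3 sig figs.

147 mA

X_L = ωL = 52.3 Ω
X_C = 1/(ωC) = 20.3 Ω
Net reactance X = X_L − X_C = 32.0 Ω
Z = 5.72 + j32.0 Ω
|Z| = √(5.72² + 32.0²) = 32.6 Ω
I = V/|Z| = 4.8/32.6 = 147 mA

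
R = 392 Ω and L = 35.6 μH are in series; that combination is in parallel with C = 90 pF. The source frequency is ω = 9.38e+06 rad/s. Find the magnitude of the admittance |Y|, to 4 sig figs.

X_L = ωL = 333.9 Ω
X_C = 1/(ωC) = 1185 Ω
Branch 1 (R+jX_L): Z₁ = 392.0 + j333.9 Ω, |Z₁| = 514.9 Ω
Branch 2 (−jX_C): Z₂ = −j1185 Ω
Parallel: Z = Z₁Z₂/(Z₁+Z₂), |Z| = 651.3 Ω, ∠Z = 15.68°
|Y| = 1/|Z| = 1.535 mS

1.535 mS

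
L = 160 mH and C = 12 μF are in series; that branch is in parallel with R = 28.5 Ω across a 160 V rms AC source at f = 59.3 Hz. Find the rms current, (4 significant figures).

ω = 2πf = 372.6 rad/s
X_L = ωL = 59.61 Ω
X_C = 1/(ωC) = 223.7 Ω
Branch 1: Z₁ = R = 28.50 Ω
Branch 2 (series LC): Z₂ = j(X_L − X_C) = −j164.0 Ω
Parallel: Z = Z₁Z₂/(Z₁+Z₂), |Z| = 28.08 Ω, ∠Z = -9.856°
I = V/|Z| = 160/28.08 = 5.698 A

5.698 A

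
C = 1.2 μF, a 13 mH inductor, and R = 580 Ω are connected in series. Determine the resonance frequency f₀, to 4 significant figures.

1.274 kHz

ω₀ = 1/√(LC) = 1/√(0.013 × 1.2e-06) = 8006 rad/s
f₀ = ω₀/(2π) = 1.274 kHz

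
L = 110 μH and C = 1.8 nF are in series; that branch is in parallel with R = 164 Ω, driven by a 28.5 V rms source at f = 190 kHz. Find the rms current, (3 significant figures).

ω = 2πf = 1.194e+06 rad/s
X_L = ωL = 131 Ω
X_C = 1/(ωC) = 465 Ω
Branch 1: Z₁ = R = 164 Ω
Branch 2 (series LC): Z₂ = j(X_L − X_C) = −j334 Ω
Parallel: Z = Z₁Z₂/(Z₁+Z₂), |Z| = 147 Ω, ∠Z = -26.1°
I = V/|Z| = 28.5/147 = 194 mA

194 mA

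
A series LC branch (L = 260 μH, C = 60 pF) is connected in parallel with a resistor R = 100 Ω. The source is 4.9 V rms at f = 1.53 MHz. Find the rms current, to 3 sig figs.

49.4 mA

ω = 2πf = 9.613e+06 rad/s
X_L = ωL = 2500 Ω
X_C = 1/(ωC) = 1730 Ω
Branch 1: Z₁ = R = 100 Ω
Branch 2 (series LC): Z₂ = j(X_L − X_C) = j766 Ω
Parallel: Z = Z₁Z₂/(Z₁+Z₂), |Z| = 99.2 Ω, ∠Z = 7.44°
I = V/|Z| = 4.9/99.2 = 49.4 mA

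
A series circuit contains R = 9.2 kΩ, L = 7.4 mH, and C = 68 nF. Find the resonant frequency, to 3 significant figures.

ω₀ = 1/√(LC) = 1/√(0.0074 × 6.8e-08) = 44580 rad/s
f₀ = ω₀/(2π) = 7.09 kHz

7.09 kHz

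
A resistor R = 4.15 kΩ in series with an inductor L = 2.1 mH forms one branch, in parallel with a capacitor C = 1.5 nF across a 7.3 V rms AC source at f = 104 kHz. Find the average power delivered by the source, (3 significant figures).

ω = 2πf = 653500 rad/s
X_L = ωL = 1370 Ω
X_C = 1/(ωC) = 1020 Ω
Branch 1 (R+jX_L): Z₁ = 4150 + j1370 Ω, |Z₁| = 4370 Ω
Branch 2 (−jX_C): Z₂ = −j1020 Ω
Parallel: Z = Z₁Z₂/(Z₁+Z₂), |Z| = 1070 Ω, ∠Z = -76.6°
I = V/|Z| = 6.82 mA
P = VI cos φ = 7.3 × 0.00682 × cos(-76.6°) = 11.6 mW

11.6 mW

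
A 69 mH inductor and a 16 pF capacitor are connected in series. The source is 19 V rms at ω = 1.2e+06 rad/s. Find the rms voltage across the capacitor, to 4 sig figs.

32.22 V

X_L = ωL = 82800 Ω
X_C = 1/(ωC) = 52080 Ω
Net reactance X = X_L − X_C = 30720 Ω
Z = j30720 Ω
|Z| = √(0² + 30720²) = 30720 Ω
I = V/|Z| = 618.6 μA
V_C = I·|Z_C| = 0.0006186 × 52080 = 32.22 V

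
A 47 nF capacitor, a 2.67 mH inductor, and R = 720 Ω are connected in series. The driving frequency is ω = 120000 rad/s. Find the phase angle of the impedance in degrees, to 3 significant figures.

11.2°

X_L = ωL = 320 Ω
X_C = 1/(ωC) = 177 Ω
Net reactance X = X_L − X_C = 143 Ω
Z = 720 + j143 Ω
|Z| = √(720² + 143²) = 734 Ω
∠Z = arctan(143/720) = 11.2°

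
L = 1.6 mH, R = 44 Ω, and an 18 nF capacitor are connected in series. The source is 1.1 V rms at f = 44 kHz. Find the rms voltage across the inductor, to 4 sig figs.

1.983 V

ω = 2πf = 276500 rad/s
X_L = ωL = 442.3 Ω
X_C = 1/(ωC) = 201.0 Ω
Net reactance X = X_L − X_C = 241.4 Ω
Z = 44.00 + j241.4 Ω
|Z| = √(44.00² + 241.4²) = 245.4 Ω
I = V/|Z| = 4.483 mA
V_L = I·|Z_L| = 0.004483 × 442.3 = 1.983 V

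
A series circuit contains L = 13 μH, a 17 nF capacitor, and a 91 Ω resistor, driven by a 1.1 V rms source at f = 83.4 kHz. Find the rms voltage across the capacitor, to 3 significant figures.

ω = 2πf = 524000 rad/s
X_L = ωL = 6.81 Ω
X_C = 1/(ωC) = 112 Ω
Net reactance X = X_L − X_C = -105 Ω
Z = 91.0 − j105 Ω
|Z| = √(91.0² + 105²) = 139 Ω
I = V/|Z| = 7.90 mA
V_C = I·|Z_C| = 0.00790 × 112 = 0.887 V

0.887 V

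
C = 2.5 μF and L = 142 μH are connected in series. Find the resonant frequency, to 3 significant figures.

ω₀ = 1/√(LC) = 1/√(0.000142 × 2.5e-06) = 53070 rad/s
f₀ = ω₀/(2π) = 8.45 kHz

8.45 kHz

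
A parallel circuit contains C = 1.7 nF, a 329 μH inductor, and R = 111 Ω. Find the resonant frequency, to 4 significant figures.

ω₀ = 1/√(LC) = 1/√(0.000329 × 1.7e-09) = 1.337e+06 rad/s
f₀ = ω₀/(2π) = 212.8 kHz

212.8 kHz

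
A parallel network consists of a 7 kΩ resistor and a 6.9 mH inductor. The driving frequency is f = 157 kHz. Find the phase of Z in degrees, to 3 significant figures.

ω = 2πf = 986500 rad/s
X_L = ωL = 6810 Ω
Parallel: admittances add. Y = 1/R + 1/(jωL)
Y = (0.000143 − j0.000147) S
|Y| = 0.000205 S → |Z| = 1/|Y| = 4880 Ω, ∠Z = −∠Y = 45.8°

45.8°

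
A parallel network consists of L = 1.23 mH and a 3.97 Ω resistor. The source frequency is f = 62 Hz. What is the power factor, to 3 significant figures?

ω = 2πf = 389.6 rad/s
X_L = ωL = 0.479 Ω
Parallel: admittances add. Y = 1/R + 1/(jωL)
Y = (0.252 − j2.09) S
|Y| = 2.10 S → |Z| = 1/|Y| = 0.476 Ω, ∠Z = −∠Y = 83.1°
cos φ = cos(83.1°) = 0.120

0.120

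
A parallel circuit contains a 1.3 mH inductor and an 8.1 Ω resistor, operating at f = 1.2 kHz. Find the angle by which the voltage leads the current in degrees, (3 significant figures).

39.6°

ω = 2πf = 7540 rad/s
X_L = ωL = 9.80 Ω
Parallel: admittances add. Y = 1/R + 1/(jωL)
Y = (0.123 − j0.102) S
|Y| = 0.160 S → |Z| = 1/|Y| = 6.24 Ω, ∠Z = −∠Y = 39.6°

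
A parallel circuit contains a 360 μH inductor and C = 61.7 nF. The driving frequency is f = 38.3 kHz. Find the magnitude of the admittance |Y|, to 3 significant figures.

3.30 mS

ω = 2πf = 240600 rad/s
X_L = ωL = 86.6 Ω
X_C = 1/(ωC) = 67.3 Ω
Parallel: admittances add. Y = 1/(jωL) + jωC
Y = (0 + j0.00330) S
|Y| = 0.00330 S → |Z| = 1/|Y| = 303 Ω, ∠Z = −∠Y = -90.0°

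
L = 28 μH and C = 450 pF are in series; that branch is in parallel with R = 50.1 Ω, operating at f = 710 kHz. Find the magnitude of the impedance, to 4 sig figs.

49.65 Ω

ω = 2πf = 4.461e+06 rad/s
X_L = ωL = 124.9 Ω
X_C = 1/(ωC) = 498.1 Ω
Branch 1: Z₁ = R = 50.10 Ω
Branch 2 (series LC): Z₂ = j(X_L − X_C) = −j373.2 Ω
Parallel: Z = Z₁Z₂/(Z₁+Z₂), |Z| = 49.65 Ω, ∠Z = -7.645°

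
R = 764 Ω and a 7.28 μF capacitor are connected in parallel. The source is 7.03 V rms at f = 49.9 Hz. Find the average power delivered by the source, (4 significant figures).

64.69 mW

ω = 2πf = 313.5 rad/s
X_C = 1/(ωC) = 438.1 Ω
Parallel: admittances add. Y = 1/R + jωC
Y = (0.001309 + j0.002283) S
|Y| = 0.002631 S → |Z| = 1/|Y| = 380.1 Ω, ∠Z = −∠Y = -60.17°
I = V/|Z| = 18.50 mA
P = VI cos φ = 7.03 × 0.01850 × cos(-60.17°) = 64.69 mW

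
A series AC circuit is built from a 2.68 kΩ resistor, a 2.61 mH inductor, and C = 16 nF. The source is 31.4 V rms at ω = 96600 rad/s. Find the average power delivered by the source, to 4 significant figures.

X_L = ωL = 252.1 Ω
X_C = 1/(ωC) = 647.0 Ω
Net reactance X = X_L − X_C = -394.9 Ω
Z = 2680 − j394.9 Ω
|Z| = √(2680² + 394.9²) = 2709 Ω
∠Z = arctan(-394.9/2680) = -8.382°
I = V/|Z| = 11.59 mA
P = VI cos φ = 31.4 × 0.01159 × cos(-8.382°) = 360.1 mW

360.1 mW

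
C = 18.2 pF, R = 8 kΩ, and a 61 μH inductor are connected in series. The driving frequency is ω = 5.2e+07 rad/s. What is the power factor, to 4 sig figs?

0.9668

X_L = ωL = 3172 Ω
X_C = 1/(ωC) = 1057 Ω
Net reactance X = X_L − X_C = 2115 Ω
Z = 8000 + j2115 Ω
|Z| = √(8000² + 2115²) = 8275 Ω
∠Z = arctan(2115/8000) = 14.81°
cos φ = cos(14.81°) = 0.9668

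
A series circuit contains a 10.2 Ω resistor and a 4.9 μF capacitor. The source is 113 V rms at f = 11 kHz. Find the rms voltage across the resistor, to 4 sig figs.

108.5 V

ω = 2πf = 69120 rad/s
X_C = 1/(ωC) = 2.953 Ω
Z = 10.20 − j2.953 Ω
|Z| = √(10.20² + 2.953²) = 10.62 Ω
I = V/|Z| = 10.64 A
V_R = I·|Z_R| = 10.64 × 10.20 = 108.5 V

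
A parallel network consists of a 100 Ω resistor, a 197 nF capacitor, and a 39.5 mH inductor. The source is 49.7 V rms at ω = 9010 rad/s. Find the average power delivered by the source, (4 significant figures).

X_L = ωL = 355.9 Ω
X_C = 1/(ωC) = 563.4 Ω
Parallel: admittances add. Y = 1/R + 1/(jωL) + jωC
Y = (0.01000 − j0.001035) S
|Y| = 0.01005 S → |Z| = 1/|Y| = 99.47 Ω, ∠Z = −∠Y = 5.908°
I = V/|Z| = 499.7 mA
P = VI cos φ = 49.7 × 0.4997 × cos(5.908°) = 24.70 W

24.70 W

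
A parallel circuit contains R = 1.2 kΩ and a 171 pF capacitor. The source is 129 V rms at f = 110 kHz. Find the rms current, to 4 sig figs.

108.6 mA

ω = 2πf = 691200 rad/s
X_C = 1/(ωC) = 8461 Ω
Parallel: admittances add. Y = 1/R + jωC
Y = (0.0008333 + j0.0001182) S
|Y| = 0.0008417 S → |Z| = 1/|Y| = 1188 Ω, ∠Z = −∠Y = -8.072°
I = V/|Z| = 129/1188 = 108.6 mA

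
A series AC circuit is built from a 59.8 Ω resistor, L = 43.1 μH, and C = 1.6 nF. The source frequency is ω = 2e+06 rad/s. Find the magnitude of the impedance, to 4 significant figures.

234.1 Ω

X_L = ωL = 86.20 Ω
X_C = 1/(ωC) = 312.5 Ω
Net reactance X = X_L − X_C = -226.3 Ω
Z = 59.80 − j226.3 Ω
|Z| = √(59.80² + 226.3²) = 234.1 Ω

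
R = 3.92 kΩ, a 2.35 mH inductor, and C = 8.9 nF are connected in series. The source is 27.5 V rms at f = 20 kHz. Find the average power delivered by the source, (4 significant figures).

ω = 2πf = 125700 rad/s
X_L = ωL = 295.3 Ω
X_C = 1/(ωC) = 894.1 Ω
Net reactance X = X_L − X_C = -598.8 Ω
Z = 3920 − j598.8 Ω
|Z| = √(3920² + 598.8²) = 3965 Ω
∠Z = arctan(-598.8/3920) = -8.685°
I = V/|Z| = 6.935 mA
P = VI cos φ = 27.5 × 0.006935 × cos(-8.685°) = 188.5 mW

188.5 mW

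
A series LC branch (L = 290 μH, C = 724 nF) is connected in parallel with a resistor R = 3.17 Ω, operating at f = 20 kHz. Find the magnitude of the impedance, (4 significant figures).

ω = 2πf = 125700 rad/s
X_L = ωL = 36.44 Ω
X_C = 1/(ωC) = 10.99 Ω
Branch 1: Z₁ = R = 3.170 Ω
Branch 2 (series LC): Z₂ = j(X_L − X_C) = j25.45 Ω
Parallel: Z = Z₁Z₂/(Z₁+Z₂), |Z| = 3.146 Ω, ∠Z = 7.100°

3.146 Ω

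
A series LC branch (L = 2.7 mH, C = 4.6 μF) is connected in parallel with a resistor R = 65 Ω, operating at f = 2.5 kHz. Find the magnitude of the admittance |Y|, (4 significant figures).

ω = 2πf = 15710 rad/s
X_L = ωL = 42.41 Ω
X_C = 1/(ωC) = 13.84 Ω
Branch 1: Z₁ = R = 65.00 Ω
Branch 2 (series LC): Z₂ = j(X_L − X_C) = j28.57 Ω
Parallel: Z = Z₁Z₂/(Z₁+Z₂), |Z| = 26.16 Ω, ∠Z = 66.27°
|Y| = 1/|Z| = 38.23 mS

38.23 mS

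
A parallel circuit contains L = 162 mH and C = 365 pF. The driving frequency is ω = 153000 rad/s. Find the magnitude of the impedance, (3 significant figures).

64500 Ω

X_L = ωL = 24800 Ω
X_C = 1/(ωC) = 17900 Ω
Parallel: admittances add. Y = 1/(jωL) + jωC
Y = (0 + j1.55e-05) S
|Y| = 1.55e-05 S → |Z| = 1/|Y| = 64500 Ω, ∠Z = −∠Y = -90.0°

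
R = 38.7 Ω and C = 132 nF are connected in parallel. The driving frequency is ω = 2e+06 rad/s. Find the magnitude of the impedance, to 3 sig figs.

3.77 Ω

X_C = 1/(ωC) = 3.79 Ω
Parallel: admittances add. Y = 1/R + jωC
Y = (0.0258 + j0.264) S
|Y| = 0.265 S → |Z| = 1/|Y| = 3.77 Ω, ∠Z = −∠Y = -84.4°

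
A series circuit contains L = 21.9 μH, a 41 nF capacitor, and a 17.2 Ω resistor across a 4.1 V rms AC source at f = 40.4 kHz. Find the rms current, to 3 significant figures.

44.5 mA

ω = 2πf = 253800 rad/s
X_L = ωL = 5.56 Ω
X_C = 1/(ωC) = 96.1 Ω
Net reactance X = X_L − X_C = -90.5 Ω
Z = 17.2 − j90.5 Ω
|Z| = √(17.2² + 90.5²) = 92.1 Ω
I = V/|Z| = 4.1/92.1 = 44.5 mA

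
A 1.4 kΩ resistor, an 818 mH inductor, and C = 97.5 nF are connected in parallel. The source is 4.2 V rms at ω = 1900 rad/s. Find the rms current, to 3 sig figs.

X_L = ωL = 1550 Ω
X_C = 1/(ωC) = 5400 Ω
Parallel: admittances add. Y = 1/R + 1/(jωL) + jωC
Y = (0.000714 − j0.000458) S
|Y| = 0.000849 S → |Z| = 1/|Y| = 1180 Ω, ∠Z = −∠Y = 32.7°
I = V/|Z| = 4.2/1180 = 3.56 mA

3.56 mA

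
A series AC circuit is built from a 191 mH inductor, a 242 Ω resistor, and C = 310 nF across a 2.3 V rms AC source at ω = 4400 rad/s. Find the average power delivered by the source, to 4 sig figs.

18.27 mW

X_L = ωL = 840.4 Ω
X_C = 1/(ωC) = 733.1 Ω
Net reactance X = X_L − X_C = 107.3 Ω
Z = 242.0 + j107.3 Ω
|Z| = √(242.0² + 107.3²) = 264.7 Ω
∠Z = arctan(107.3/242.0) = 23.90°
I = V/|Z| = 8.689 mA
P = VI cos φ = 2.3 × 0.008689 × cos(23.90°) = 18.27 mW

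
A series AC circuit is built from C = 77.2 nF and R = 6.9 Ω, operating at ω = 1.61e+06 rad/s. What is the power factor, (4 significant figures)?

0.6510

X_C = 1/(ωC) = 8.046 Ω
Z = 6.900 − j8.046 Ω
|Z| = √(6.900² + 8.046²) = 10.60 Ω
∠Z = arctan(-8.046/6.900) = -49.38°
cos φ = cos(-49.38°) = 0.6510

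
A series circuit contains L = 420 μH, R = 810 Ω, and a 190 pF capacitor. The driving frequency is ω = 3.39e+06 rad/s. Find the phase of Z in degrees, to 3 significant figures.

-9.03°

X_L = ωL = 1420 Ω
X_C = 1/(ωC) = 1550 Ω
Net reactance X = X_L − X_C = -129 Ω
Z = 810 − j129 Ω
|Z| = √(810² + 129²) = 820 Ω
∠Z = arctan(-129/810) = -9.03°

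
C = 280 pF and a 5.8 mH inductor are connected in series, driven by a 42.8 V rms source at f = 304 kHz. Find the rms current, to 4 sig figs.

4.648 mA

ω = 2πf = 1.91e+06 rad/s
X_L = ωL = 11080 Ω
X_C = 1/(ωC) = 1870 Ω
Net reactance X = X_L − X_C = 9209 Ω
Z = j9209 Ω
|Z| = √(0² + 9209²) = 9209 Ω
I = V/|Z| = 42.8/9209 = 4.648 mA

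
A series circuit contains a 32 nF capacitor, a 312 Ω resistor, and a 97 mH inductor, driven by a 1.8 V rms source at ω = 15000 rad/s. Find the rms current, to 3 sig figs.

2.57 mA

X_L = ωL = 1460 Ω
X_C = 1/(ωC) = 2080 Ω
Net reactance X = X_L − X_C = -628 Ω
Z = 312 − j628 Ω
|Z| = √(312² + 628²) = 702 Ω
I = V/|Z| = 1.8/702 = 2.57 mA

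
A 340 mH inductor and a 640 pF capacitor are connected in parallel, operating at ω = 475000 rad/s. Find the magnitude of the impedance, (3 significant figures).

3360 Ω

X_L = ωL = 162000 Ω
X_C = 1/(ωC) = 3290 Ω
Parallel: admittances add. Y = 1/(jωL) + jωC
Y = (0 + j0.000298) S
|Y| = 0.000298 S → |Z| = 1/|Y| = 3360 Ω, ∠Z = −∠Y = -90.0°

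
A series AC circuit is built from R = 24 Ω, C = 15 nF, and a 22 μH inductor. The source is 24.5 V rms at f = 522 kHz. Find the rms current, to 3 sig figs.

ω = 2πf = 3.28e+06 rad/s
X_L = ωL = 72.2 Ω
X_C = 1/(ωC) = 20.3 Ω
Net reactance X = X_L − X_C = 51.8 Ω
Z = 24.0 + j51.8 Ω
|Z| = √(24.0² + 51.8²) = 57.1 Ω
I = V/|Z| = 24.5/57.1 = 429 mA

429 mA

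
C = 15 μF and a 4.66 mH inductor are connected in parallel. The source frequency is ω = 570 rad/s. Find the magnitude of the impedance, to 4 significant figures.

2.718 Ω

X_L = ωL = 2.656 Ω
X_C = 1/(ωC) = 117.0 Ω
Parallel: admittances add. Y = 1/(jωL) + jωC
Y = (0 − j0.3679) S
|Y| = 0.3679 S → |Z| = 1/|Y| = 2.718 Ω, ∠Z = −∠Y = 90.00°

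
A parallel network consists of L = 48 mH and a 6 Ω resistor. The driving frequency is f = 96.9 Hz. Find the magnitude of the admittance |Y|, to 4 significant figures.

ω = 2πf = 608.8 rad/s
X_L = ωL = 29.22 Ω
Parallel: admittances add. Y = 1/R + 1/(jωL)
Y = (0.1667 − j0.03422) S
|Y| = 0.1701 S → |Z| = 1/|Y| = 5.877 Ω, ∠Z = −∠Y = 11.60°

170.1 mS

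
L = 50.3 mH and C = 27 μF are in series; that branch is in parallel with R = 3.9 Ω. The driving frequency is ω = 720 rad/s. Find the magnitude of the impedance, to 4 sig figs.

X_L = ωL = 36.22 Ω
X_C = 1/(ωC) = 51.44 Ω
Branch 1: Z₁ = R = 3.900 Ω
Branch 2 (series LC): Z₂ = j(X_L − X_C) = −j15.22 Ω
Parallel: Z = Z₁Z₂/(Z₁+Z₂), |Z| = 3.778 Ω, ∠Z = -14.37°

3.778 Ω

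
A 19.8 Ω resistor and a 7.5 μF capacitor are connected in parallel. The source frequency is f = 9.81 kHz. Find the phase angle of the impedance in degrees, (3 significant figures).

ω = 2πf = 61640 rad/s
X_C = 1/(ωC) = 2.16 Ω
Parallel: admittances add. Y = 1/R + jωC
Y = (0.0505 + j0.462) S
|Y| = 0.465 S → |Z| = 1/|Y| = 2.15 Ω, ∠Z = −∠Y = -83.8°

-83.8°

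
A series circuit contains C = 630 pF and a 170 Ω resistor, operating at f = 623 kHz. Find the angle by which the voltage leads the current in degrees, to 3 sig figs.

ω = 2πf = 3.914e+06 rad/s
X_C = 1/(ωC) = 406 Ω
Z = 170 − j406 Ω
|Z| = √(170² + 406²) = 440 Ω
∠Z = arctan(-406/170) = -67.3°

-67.3°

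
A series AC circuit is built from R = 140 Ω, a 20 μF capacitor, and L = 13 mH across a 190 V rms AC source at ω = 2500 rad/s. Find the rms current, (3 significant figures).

1.35 A

X_L = ωL = 32.5 Ω
X_C = 1/(ωC) = 20.0 Ω
Net reactance X = X_L − X_C = 12.5 Ω
Z = 140 + j12.5 Ω
|Z| = √(140² + 12.5²) = 141 Ω
I = V/|Z| = 190/141 = 1.35 A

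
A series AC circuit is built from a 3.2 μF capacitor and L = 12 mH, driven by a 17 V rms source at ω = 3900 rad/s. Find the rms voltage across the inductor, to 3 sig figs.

X_L = ωL = 46.8 Ω
X_C = 1/(ωC) = 80.1 Ω
Net reactance X = X_L − X_C = -33.3 Ω
Z = − j33.3 Ω
|Z| = √(0² + 33.3²) = 33.3 Ω
I = V/|Z| = 510 mA
V_L = I·|Z_L| = 0.510 × 46.8 = 23.9 V

23.9 V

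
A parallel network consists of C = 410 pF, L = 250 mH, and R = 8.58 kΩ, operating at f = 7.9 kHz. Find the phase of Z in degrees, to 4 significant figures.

ω = 2πf = 49640 rad/s
X_L = ωL = 12410 Ω
X_C = 1/(ωC) = 49140 Ω
Parallel: admittances add. Y = 1/R + 1/(jωL) + jωC
Y = (0.0001166 − j6.023e-05) S
|Y| = 0.0001312 S → |Z| = 1/|Y| = 7622 Ω, ∠Z = −∠Y = 27.33°

27.33°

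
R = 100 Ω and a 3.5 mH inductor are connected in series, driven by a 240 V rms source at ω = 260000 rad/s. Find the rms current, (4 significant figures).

X_L = ωL = 910.0 Ω
Z = 100.0 + j910.0 Ω
|Z| = √(100.0² + 910.0²) = 915.5 Ω
I = V/|Z| = 240/915.5 = 262.2 mA

262.2 mA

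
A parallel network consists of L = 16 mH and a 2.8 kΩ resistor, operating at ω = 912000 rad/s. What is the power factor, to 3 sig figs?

X_L = ωL = 14600 Ω
Parallel: admittances add. Y = 1/R + 1/(jωL)
Y = (0.000357 − j6.85e-05) S
|Y| = 0.000364 S → |Z| = 1/|Y| = 2750 Ω, ∠Z = −∠Y = 10.9°
cos φ = cos(10.9°) = 0.982

0.982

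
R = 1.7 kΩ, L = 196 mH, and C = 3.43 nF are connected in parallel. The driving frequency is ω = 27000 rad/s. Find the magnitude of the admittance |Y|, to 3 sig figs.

X_L = ωL = 5290 Ω
X_C = 1/(ωC) = 10800 Ω
Parallel: admittances add. Y = 1/R + 1/(jωL) + jωC
Y = (0.000588 − j9.64e-05) S
|Y| = 0.000596 S → |Z| = 1/|Y| = 1680 Ω, ∠Z = −∠Y = 9.30°

596 μS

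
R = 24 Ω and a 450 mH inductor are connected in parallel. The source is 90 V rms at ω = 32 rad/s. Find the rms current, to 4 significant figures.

X_L = ωL = 14.40 Ω
Parallel: admittances add. Y = 1/R + 1/(jωL)
Y = (0.04167 − j0.06944) S
|Y| = 0.08099 S → |Z| = 1/|Y| = 12.35 Ω, ∠Z = −∠Y = 59.04°
I = V/|Z| = 90/12.35 = 7.289 A

7.289 A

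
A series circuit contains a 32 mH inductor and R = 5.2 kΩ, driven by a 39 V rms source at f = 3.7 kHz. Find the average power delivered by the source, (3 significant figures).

ω = 2πf = 23250 rad/s
X_L = ωL = 744 Ω
Z = 5200 + j744 Ω
|Z| = √(5200² + 744²) = 5250 Ω
∠Z = arctan(744/5200) = 8.14°
I = V/|Z| = 7.42 mA
P = VI cos φ = 39 × 0.00742 × cos(8.14°) = 287 mW

287 mW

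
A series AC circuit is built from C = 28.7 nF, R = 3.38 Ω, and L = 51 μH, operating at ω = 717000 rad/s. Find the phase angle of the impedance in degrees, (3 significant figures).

X_L = ωL = 36.6 Ω
X_C = 1/(ωC) = 48.6 Ω
Net reactance X = X_L − X_C = -12.0 Ω
Z = 3.38 − j12.0 Ω
|Z| = √(3.38² + 12.0²) = 12.5 Ω
∠Z = arctan(-12.0/3.38) = -74.3°

-74.3°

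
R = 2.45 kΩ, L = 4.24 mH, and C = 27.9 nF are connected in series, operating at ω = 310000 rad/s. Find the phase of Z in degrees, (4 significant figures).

X_L = ωL = 1314 Ω
X_C = 1/(ωC) = 115.6 Ω
Net reactance X = X_L − X_C = 1199 Ω
Z = 2450 + j1199 Ω
|Z| = √(2450² + 1199²) = 2728 Ω
∠Z = arctan(1199/2450) = 26.07°

26.07°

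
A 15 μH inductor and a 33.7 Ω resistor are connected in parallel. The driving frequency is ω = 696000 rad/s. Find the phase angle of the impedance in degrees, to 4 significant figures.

X_L = ωL = 10.44 Ω
Parallel: admittances add. Y = 1/R + 1/(jωL)
Y = (0.02967 − j0.09579) S
|Y| = 0.1003 S → |Z| = 1/|Y| = 9.972 Ω, ∠Z = −∠Y = 72.79°

72.79°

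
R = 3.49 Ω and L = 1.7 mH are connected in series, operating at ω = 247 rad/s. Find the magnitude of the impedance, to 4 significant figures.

3.515 Ω

X_L = ωL = 0.4199 Ω
Z = 3.490 + j0.4199 Ω
|Z| = √(3.490² + 0.4199²) = 3.515 Ω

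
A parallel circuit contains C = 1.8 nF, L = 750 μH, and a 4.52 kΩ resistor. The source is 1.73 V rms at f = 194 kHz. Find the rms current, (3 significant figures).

1.94 mA

ω = 2πf = 1.219e+06 rad/s
X_L = ωL = 914 Ω
X_C = 1/(ωC) = 456 Ω
Parallel: admittances add. Y = 1/R + 1/(jωL) + jωC
Y = (0.000221 + j0.00110) S
|Y| = 0.00112 S → |Z| = 1/|Y| = 891 Ω, ∠Z = −∠Y = -78.6°
I = V/|Z| = 1.73/891 = 1.94 mA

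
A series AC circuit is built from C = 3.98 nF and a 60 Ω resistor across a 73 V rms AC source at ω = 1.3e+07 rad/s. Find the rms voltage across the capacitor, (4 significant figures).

22.38 V

X_C = 1/(ωC) = 19.33 Ω
Z = 60.00 − j19.33 Ω
|Z| = √(60.00² + 19.33²) = 63.04 Ω
I = V/|Z| = 1.158 A
V_C = I·|Z_C| = 1.158 × 19.33 = 22.38 V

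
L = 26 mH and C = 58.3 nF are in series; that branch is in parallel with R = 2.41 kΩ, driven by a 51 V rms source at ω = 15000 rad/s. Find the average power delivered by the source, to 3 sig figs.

1.08 W

X_L = ωL = 390 Ω
X_C = 1/(ωC) = 1140 Ω
Branch 1: Z₁ = R = 2410 Ω
Branch 2 (series LC): Z₂ = j(X_L − X_C) = −j754 Ω
Parallel: Z = Z₁Z₂/(Z₁+Z₂), |Z| = 719 Ω, ∠Z = -72.6°
I = V/|Z| = 70.9 mA
P = VI cos φ = 51 × 0.0709 × cos(-72.6°) = 1.08 W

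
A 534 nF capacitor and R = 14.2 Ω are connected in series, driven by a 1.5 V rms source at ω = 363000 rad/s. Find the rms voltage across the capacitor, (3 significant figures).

0.512 V

X_C = 1/(ωC) = 5.16 Ω
Z = 14.2 − j5.16 Ω
|Z| = √(14.2² + 5.16²) = 15.1 Ω
I = V/|Z| = 99.3 mA
V_C = I·|Z_C| = 0.0993 × 5.16 = 0.512 V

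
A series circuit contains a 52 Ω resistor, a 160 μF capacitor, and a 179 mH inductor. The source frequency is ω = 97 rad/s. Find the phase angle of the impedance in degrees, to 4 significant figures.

X_L = ωL = 17.36 Ω
X_C = 1/(ωC) = 64.43 Ω
Net reactance X = X_L − X_C = -47.07 Ω
Z = 52.00 − j47.07 Ω
|Z| = √(52.00² + 47.07²) = 70.14 Ω
∠Z = arctan(-47.07/52.00) = -42.15°

-42.15°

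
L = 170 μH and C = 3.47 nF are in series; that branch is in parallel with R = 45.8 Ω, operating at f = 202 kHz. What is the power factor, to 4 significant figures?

ω = 2πf = 1.269e+06 rad/s
X_L = ωL = 215.8 Ω
X_C = 1/(ωC) = 227.1 Ω
Branch 1: Z₁ = R = 45.80 Ω
Branch 2 (series LC): Z₂ = j(X_L − X_C) = −j11.29 Ω
Parallel: Z = Z₁Z₂/(Z₁+Z₂), |Z| = 10.97 Ω, ∠Z = -76.15°
cos φ = cos(-76.15°) = 0.2394

0.2394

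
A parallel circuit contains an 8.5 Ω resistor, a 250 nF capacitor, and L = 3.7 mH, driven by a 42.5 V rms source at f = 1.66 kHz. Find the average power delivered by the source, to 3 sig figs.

ω = 2πf = 10430 rad/s
X_L = ωL = 38.6 Ω
X_C = 1/(ωC) = 384 Ω
Parallel: admittances add. Y = 1/R + 1/(jωL) + jωC
Y = (0.118 − j0.0233) S
|Y| = 0.120 S → |Z| = 1/|Y| = 8.34 Ω, ∠Z = −∠Y = 11.2°
I = V/|Z| = 5.10 A
P = VI cos φ = 42.5 × 5.10 × cos(11.2°) = 212 W

212 W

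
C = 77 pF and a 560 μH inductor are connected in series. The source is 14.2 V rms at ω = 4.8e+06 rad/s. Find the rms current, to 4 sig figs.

805.6 mA

X_L = ωL = 2688 Ω
X_C = 1/(ωC) = 2706 Ω
Net reactance X = X_L − X_C = -17.63 Ω
Z = − j17.63 Ω
|Z| = √(0² + 17.63²) = 17.63 Ω
I = V/|Z| = 14.2/17.63 = 805.6 mA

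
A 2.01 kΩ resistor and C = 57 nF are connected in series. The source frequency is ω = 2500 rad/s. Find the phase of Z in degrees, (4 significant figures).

-74.02°

X_C = 1/(ωC) = 7018 Ω
Z = 2010 − j7018 Ω
|Z| = √(2010² + 7018²) = 7300 Ω
∠Z = arctan(-7018/2010) = -74.02°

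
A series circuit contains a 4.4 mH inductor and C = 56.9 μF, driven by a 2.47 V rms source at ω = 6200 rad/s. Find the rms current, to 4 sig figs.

X_L = ωL = 27.28 Ω
X_C = 1/(ωC) = 2.835 Ω
Net reactance X = X_L − X_C = 24.45 Ω
Z = j24.45 Ω
|Z| = √(0² + 24.45²) = 24.45 Ω
I = V/|Z| = 2.47/24.45 = 101.0 mA

101.0 mA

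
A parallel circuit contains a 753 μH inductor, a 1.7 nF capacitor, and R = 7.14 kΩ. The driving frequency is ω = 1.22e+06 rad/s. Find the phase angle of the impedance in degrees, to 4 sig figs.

X_L = ωL = 918.7 Ω
X_C = 1/(ωC) = 482.2 Ω
Parallel: admittances add. Y = 1/R + 1/(jωL) + jωC
Y = (0.0001401 + j0.0009855) S
|Y| = 0.0009954 S → |Z| = 1/|Y| = 1005 Ω, ∠Z = −∠Y = -81.91°

-81.91°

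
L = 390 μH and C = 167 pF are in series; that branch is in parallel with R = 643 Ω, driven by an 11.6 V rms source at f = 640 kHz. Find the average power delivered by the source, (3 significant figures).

209 mW

ω = 2πf = 4.021e+06 rad/s
X_L = ωL = 1570 Ω
X_C = 1/(ωC) = 1490 Ω
Branch 1: Z₁ = R = 643 Ω
Branch 2 (series LC): Z₂ = j(X_L − X_C) = j79.2 Ω
Parallel: Z = Z₁Z₂/(Z₁+Z₂), |Z| = 78.6 Ω, ∠Z = 83.0°
I = V/|Z| = 148 mA
P = VI cos φ = 11.6 × 0.148 × cos(83.0°) = 209 mW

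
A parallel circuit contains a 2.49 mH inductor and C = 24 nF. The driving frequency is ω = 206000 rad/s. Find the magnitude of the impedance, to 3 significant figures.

334 Ω

X_L = ωL = 513 Ω
X_C = 1/(ωC) = 202 Ω
Parallel: admittances add. Y = 1/(jωL) + jωC
Y = (0 + j0.00299) S
|Y| = 0.00299 S → |Z| = 1/|Y| = 334 Ω, ∠Z = −∠Y = -90.0°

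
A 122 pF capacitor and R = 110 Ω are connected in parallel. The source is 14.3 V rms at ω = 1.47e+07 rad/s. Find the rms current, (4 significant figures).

X_C = 1/(ωC) = 557.6 Ω
Parallel: admittances add. Y = 1/R + jωC
Y = (0.009091 + j0.001793) S
|Y| = 0.009266 S → |Z| = 1/|Y| = 107.9 Ω, ∠Z = −∠Y = -11.16°
I = V/|Z| = 14.3/107.9 = 132.5 mA

132.5 mA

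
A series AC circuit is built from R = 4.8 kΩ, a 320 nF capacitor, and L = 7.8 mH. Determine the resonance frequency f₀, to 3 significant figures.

3.19 kHz

ω₀ = 1/√(LC) = 1/√(0.0078 × 3.2e-07) = 20020 rad/s
f₀ = ω₀/(2π) = 3.19 kHz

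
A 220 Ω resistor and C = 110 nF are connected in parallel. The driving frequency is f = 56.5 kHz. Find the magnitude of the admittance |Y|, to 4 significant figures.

ω = 2πf = 355000 rad/s
X_C = 1/(ωC) = 25.61 Ω
Parallel: admittances add. Y = 1/R + jωC
Y = (0.004545 + j0.03905) S
|Y| = 0.03931 S → |Z| = 1/|Y| = 25.44 Ω, ∠Z = −∠Y = -83.36°

39.31 mS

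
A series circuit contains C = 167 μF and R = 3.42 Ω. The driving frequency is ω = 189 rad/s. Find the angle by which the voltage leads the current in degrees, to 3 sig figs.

-83.8°

X_C = 1/(ωC) = 31.7 Ω
Z = 3.42 − j31.7 Ω
|Z| = √(3.42² + 31.7²) = 31.9 Ω
∠Z = arctan(-31.7/3.42) = -83.8°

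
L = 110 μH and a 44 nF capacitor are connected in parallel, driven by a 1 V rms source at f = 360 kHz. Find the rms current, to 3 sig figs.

ω = 2πf = 2.262e+06 rad/s
X_L = ωL = 249 Ω
X_C = 1/(ωC) = 10.0 Ω
Parallel: admittances add. Y = 1/(jωL) + jωC
Y = (0 + j0.0955) S
|Y| = 0.0955 S → |Z| = 1/|Y| = 10.5 Ω, ∠Z = −∠Y = -90.0°
I = V/|Z| = 1/10.5 = 95.5 mA

95.5 mA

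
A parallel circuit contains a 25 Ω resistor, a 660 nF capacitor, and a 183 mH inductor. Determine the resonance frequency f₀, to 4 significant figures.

ω₀ = 1/√(LC) = 1/√(0.183 × 6.6e-07) = 2877 rad/s
f₀ = ω₀/(2π) = 458.0 Hz

458.0 Hz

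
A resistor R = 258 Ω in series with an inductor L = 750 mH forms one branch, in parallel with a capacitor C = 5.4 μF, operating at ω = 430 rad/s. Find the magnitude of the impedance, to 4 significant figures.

635.8 Ω

X_L = ωL = 322.5 Ω
X_C = 1/(ωC) = 430.7 Ω
Branch 1 (R+jX_L): Z₁ = 258.0 + j322.5 Ω, |Z₁| = 413.0 Ω
Branch 2 (−jX_C): Z₂ = −j430.7 Ω
Parallel: Z = Z₁Z₂/(Z₁+Z₂), |Z| = 635.8 Ω, ∠Z = -15.91°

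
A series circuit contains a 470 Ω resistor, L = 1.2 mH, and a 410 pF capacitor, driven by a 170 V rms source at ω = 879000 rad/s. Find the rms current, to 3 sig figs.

X_L = ωL = 1050 Ω
X_C = 1/(ωC) = 2770 Ω
Net reactance X = X_L − X_C = -1720 Ω
Z = 470 − j1720 Ω
|Z| = √(470² + 1720²) = 1780 Ω
I = V/|Z| = 170/1780 = 95.3 mA

95.3 mA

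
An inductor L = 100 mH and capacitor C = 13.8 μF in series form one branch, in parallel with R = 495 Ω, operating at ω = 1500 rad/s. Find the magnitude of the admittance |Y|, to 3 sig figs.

X_L = ωL = 150 Ω
X_C = 1/(ωC) = 48.3 Ω
Branch 1: Z₁ = R = 495 Ω
Branch 2 (series LC): Z₂ = j(X_L − X_C) = j102 Ω
Parallel: Z = Z₁Z₂/(Z₁+Z₂), |Z| = 99.6 Ω, ∠Z = 78.4°
|Y| = 1/|Z| = 10.0 mS

10.0 mS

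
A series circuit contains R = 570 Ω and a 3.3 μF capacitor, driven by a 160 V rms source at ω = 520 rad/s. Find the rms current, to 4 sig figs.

196.3 mA

X_C = 1/(ωC) = 582.8 Ω
Z = 570.0 − j582.8 Ω
|Z| = √(570.0² + 582.8²) = 815.2 Ω
I = V/|Z| = 160/815.2 = 196.3 mA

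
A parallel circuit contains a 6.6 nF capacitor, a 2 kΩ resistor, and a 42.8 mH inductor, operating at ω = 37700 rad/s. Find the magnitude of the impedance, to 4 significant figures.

X_L = ωL = 1614 Ω
X_C = 1/(ωC) = 4019 Ω
Parallel: admittances add. Y = 1/R + 1/(jωL) + jωC
Y = (0.0005000 − j0.0003709) S
|Y| = 0.0006226 S → |Z| = 1/|Y| = 1606 Ω, ∠Z = −∠Y = 36.57°

1606 Ω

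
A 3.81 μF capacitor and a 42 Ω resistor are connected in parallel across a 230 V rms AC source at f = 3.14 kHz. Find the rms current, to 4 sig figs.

18.14 A

ω = 2πf = 19730 rad/s
X_C = 1/(ωC) = 13.30 Ω
Parallel: admittances add. Y = 1/R + jωC
Y = (0.02381 + j0.07517) S
|Y| = 0.07885 S → |Z| = 1/|Y| = 12.68 Ω, ∠Z = −∠Y = -72.42°
I = V/|Z| = 230/12.68 = 18.14 A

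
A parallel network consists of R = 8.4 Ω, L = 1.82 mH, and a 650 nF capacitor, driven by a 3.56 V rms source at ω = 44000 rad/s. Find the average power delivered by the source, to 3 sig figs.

1.51 W

X_L = ωL = 80.1 Ω
X_C = 1/(ωC) = 35.0 Ω
Parallel: admittances add. Y = 1/R + 1/(jωL) + jωC
Y = (0.119 + j0.0161) S
|Y| = 0.120 S → |Z| = 1/|Y| = 8.32 Ω, ∠Z = −∠Y = -7.71°
I = V/|Z| = 428 mA
P = VI cos φ = 3.56 × 0.428 × cos(-7.71°) = 1.51 W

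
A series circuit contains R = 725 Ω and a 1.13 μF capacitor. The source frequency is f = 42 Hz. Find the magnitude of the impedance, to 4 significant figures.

ω = 2πf = 263.9 rad/s
X_C = 1/(ωC) = 3353 Ω
Z = 725.0 − j3353 Ω
|Z| = √(725.0² + 3353²) = 3431 Ω

3431 Ω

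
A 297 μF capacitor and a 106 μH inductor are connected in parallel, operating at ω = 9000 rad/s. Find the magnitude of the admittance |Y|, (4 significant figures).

1.625 S

X_L = ωL = 0.9540 Ω
X_C = 1/(ωC) = 0.3741 Ω
Parallel: admittances add. Y = 1/(jωL) + jωC
Y = (0 + j1.625) S
|Y| = 1.625 S → |Z| = 1/|Y| = 0.6155 Ω, ∠Z = −∠Y = -90.00°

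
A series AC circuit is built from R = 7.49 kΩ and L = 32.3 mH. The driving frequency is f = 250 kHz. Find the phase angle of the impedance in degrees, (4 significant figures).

ω = 2πf = 1.571e+06 rad/s
X_L = ωL = 50740 Ω
Z = 7490 + j50740 Ω
|Z| = √(7490² + 50740²) = 51290 Ω
∠Z = arctan(50740/7490) = 81.60°

81.60°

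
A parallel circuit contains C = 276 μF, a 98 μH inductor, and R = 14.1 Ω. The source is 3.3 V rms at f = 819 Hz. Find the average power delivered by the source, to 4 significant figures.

772.3 mW

ω = 2πf = 5146 rad/s
X_L = ωL = 0.5043 Ω
X_C = 1/(ωC) = 0.7041 Ω
Parallel: admittances add. Y = 1/R + 1/(jωL) + jωC
Y = (0.07092 − j0.5627) S
|Y| = 0.5671 S → |Z| = 1/|Y| = 1.763 Ω, ∠Z = −∠Y = 82.82°
I = V/|Z| = 1.871 A
P = VI cos φ = 3.3 × 1.871 × cos(82.82°) = 772.3 mW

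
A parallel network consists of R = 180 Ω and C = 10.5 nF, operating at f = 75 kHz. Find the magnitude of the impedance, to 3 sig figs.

ω = 2πf = 471200 rad/s
X_C = 1/(ωC) = 202 Ω
Parallel: admittances add. Y = 1/R + jωC
Y = (0.00556 + j0.00495) S
|Y| = 0.00744 S → |Z| = 1/|Y| = 134 Ω, ∠Z = −∠Y = -41.7°

134 Ω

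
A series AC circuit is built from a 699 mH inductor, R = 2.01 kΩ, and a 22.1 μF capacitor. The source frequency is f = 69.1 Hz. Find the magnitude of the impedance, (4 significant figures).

2020 Ω

ω = 2πf = 434.2 rad/s
X_L = ωL = 303.5 Ω
X_C = 1/(ωC) = 104.2 Ω
Net reactance X = X_L − X_C = 199.3 Ω
Z = 2010 + j199.3 Ω
|Z| = √(2010² + 199.3²) = 2020 Ω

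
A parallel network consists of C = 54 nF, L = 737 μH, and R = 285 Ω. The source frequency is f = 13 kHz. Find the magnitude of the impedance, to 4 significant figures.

78.77 Ω

ω = 2πf = 81680 rad/s
X_L = ωL = 60.20 Ω
X_C = 1/(ωC) = 226.7 Ω
Parallel: admittances add. Y = 1/R + 1/(jωL) + jωC
Y = (0.003509 − j0.01220) S
|Y| = 0.01270 S → |Z| = 1/|Y| = 78.77 Ω, ∠Z = −∠Y = 73.96°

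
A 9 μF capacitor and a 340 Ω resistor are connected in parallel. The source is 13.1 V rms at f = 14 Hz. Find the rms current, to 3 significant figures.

ω = 2πf = 87.96 rad/s
X_C = 1/(ωC) = 1260 Ω
Parallel: admittances add. Y = 1/R + jωC
Y = (0.00294 + j0.000792) S
|Y| = 0.00305 S → |Z| = 1/|Y| = 328 Ω, ∠Z = −∠Y = -15.1°
I = V/|Z| = 13.1/328 = 39.9 mA

39.9 mA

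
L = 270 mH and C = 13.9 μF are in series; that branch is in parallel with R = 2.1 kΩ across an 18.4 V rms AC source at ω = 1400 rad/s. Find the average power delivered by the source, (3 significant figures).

X_L = ωL = 378 Ω
X_C = 1/(ωC) = 51.4 Ω
Branch 1: Z₁ = R = 2100 Ω
Branch 2 (series LC): Z₂ = j(X_L − X_C) = j327 Ω
Parallel: Z = Z₁Z₂/(Z₁+Z₂), |Z| = 323 Ω, ∠Z = 81.2°
I = V/|Z| = 57.0 mA
P = VI cos φ = 18.4 × 0.0570 × cos(81.2°) = 161 mW

161 mW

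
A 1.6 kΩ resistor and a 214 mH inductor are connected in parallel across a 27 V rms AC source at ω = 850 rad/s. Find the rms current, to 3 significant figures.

149 mA

X_L = ωL = 182 Ω
Parallel: admittances add. Y = 1/R + 1/(jωL)
Y = (0.000625 − j0.00550) S
|Y| = 0.00553 S → |Z| = 1/|Y| = 181 Ω, ∠Z = −∠Y = 83.5°
I = V/|Z| = 27/181 = 149 mA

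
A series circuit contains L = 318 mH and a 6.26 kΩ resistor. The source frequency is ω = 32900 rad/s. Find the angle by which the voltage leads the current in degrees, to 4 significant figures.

X_L = ωL = 10460 Ω
Z = 6260 + j10460 Ω
|Z| = √(6260² + 10460²) = 12190 Ω
∠Z = arctan(10460/6260) = 59.11°

59.11°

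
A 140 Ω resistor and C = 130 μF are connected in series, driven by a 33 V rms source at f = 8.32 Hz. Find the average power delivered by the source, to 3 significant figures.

ω = 2πf = 52.28 rad/s
X_C = 1/(ωC) = 147 Ω
Z = 140 − j147 Ω
|Z| = √(140² + 147²) = 203 Ω
∠Z = arctan(-147/140) = -46.4°
I = V/|Z| = 162 mA
P = VI cos φ = 33 × 0.162 × cos(-46.4°) = 3.70 W

3.70 W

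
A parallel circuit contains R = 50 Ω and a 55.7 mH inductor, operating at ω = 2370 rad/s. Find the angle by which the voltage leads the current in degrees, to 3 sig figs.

X_L = ωL = 132 Ω
Parallel: admittances add. Y = 1/R + 1/(jωL)
Y = (0.0200 − j0.00758) S
|Y| = 0.0214 S → |Z| = 1/|Y| = 46.8 Ω, ∠Z = −∠Y = 20.7°

20.7°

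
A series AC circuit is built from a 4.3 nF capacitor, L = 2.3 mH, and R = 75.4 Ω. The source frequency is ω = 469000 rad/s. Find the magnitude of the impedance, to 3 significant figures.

X_L = ωL = 1080 Ω
X_C = 1/(ωC) = 496 Ω
Net reactance X = X_L − X_C = 583 Ω
Z = 75.4 + j583 Ω
|Z| = √(75.4² + 583²) = 588 Ω

588 Ω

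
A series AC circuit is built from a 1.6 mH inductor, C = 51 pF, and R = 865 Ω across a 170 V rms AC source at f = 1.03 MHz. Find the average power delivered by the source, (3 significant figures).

460 mW

ω = 2πf = 6.472e+06 rad/s
X_L = ωL = 10400 Ω
X_C = 1/(ωC) = 3030 Ω
Net reactance X = X_L − X_C = 7320 Ω
Z = 865 + j7320 Ω
|Z| = √(865² + 7320²) = 7380 Ω
∠Z = arctan(7320/865) = 83.3°
I = V/|Z| = 23.0 mA
P = VI cos φ = 170 × 0.0230 × cos(83.3°) = 460 mW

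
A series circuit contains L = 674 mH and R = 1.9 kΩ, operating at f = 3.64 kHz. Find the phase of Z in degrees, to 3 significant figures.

83.0°

ω = 2πf = 22870 rad/s
X_L = ωL = 15400 Ω
Z = 1900 + j15400 Ω
|Z| = √(1900² + 15400²) = 15500 Ω
∠Z = arctan(15400/1900) = 83.0°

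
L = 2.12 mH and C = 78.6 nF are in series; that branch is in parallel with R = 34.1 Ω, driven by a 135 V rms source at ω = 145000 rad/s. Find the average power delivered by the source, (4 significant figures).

534.5 W

X_L = ωL = 307.4 Ω
X_C = 1/(ωC) = 87.74 Ω
Branch 1: Z₁ = R = 34.10 Ω
Branch 2 (series LC): Z₂ = j(X_L − X_C) = j219.7 Ω
Parallel: Z = Z₁Z₂/(Z₁+Z₂), |Z| = 33.70 Ω, ∠Z = 8.824°
I = V/|Z| = 4.006 A
P = VI cos φ = 135 × 4.006 × cos(8.824°) = 534.5 W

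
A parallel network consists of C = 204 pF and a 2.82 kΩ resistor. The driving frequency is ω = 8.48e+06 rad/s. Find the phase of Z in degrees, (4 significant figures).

-78.42°

X_C = 1/(ωC) = 578.1 Ω
Parallel: admittances add. Y = 1/R + jωC
Y = (0.0003546 + j0.001730) S
|Y| = 0.001766 S → |Z| = 1/|Y| = 566.3 Ω, ∠Z = −∠Y = -78.42°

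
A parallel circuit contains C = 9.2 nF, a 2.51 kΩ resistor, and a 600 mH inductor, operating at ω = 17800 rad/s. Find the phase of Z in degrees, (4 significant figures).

X_L = ωL = 10680 Ω
X_C = 1/(ωC) = 6106 Ω
Parallel: admittances add. Y = 1/R + 1/(jωL) + jωC
Y = (0.0003984 + j7.013e-05) S
|Y| = 0.0004045 S → |Z| = 1/|Y| = 2472 Ω, ∠Z = −∠Y = -9.983°

-9.983°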